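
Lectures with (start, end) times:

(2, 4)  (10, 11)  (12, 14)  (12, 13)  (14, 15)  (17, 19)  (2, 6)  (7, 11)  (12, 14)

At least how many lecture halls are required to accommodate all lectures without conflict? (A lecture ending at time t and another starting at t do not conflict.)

Events (time:±→running): 2:+→1 2:+→2 4:-→1 6:-→0 7:+→1 10:+→2 11:-→1 11:-→0 12:+→1 12:+→2 12:+→3 … peak 3.

3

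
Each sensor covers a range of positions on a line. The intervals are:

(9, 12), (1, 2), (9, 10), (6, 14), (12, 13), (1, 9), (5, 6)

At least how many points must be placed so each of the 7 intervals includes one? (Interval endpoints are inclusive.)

4

Process intervals by earliest right end; each time one isn't hit yet, stab at its right endpoint.
By right end: [1,2]  [5,6]  [1,9]  [9,10]  [9,12]  [12,13]  [6,14]
[1,2] uncovered → point at 2; [5,6] uncovered → point at 6; [9,10] uncovered → point at 10; [12,13] uncovered → point at 13.
Points: 2, 6, 10, 13 (4 total).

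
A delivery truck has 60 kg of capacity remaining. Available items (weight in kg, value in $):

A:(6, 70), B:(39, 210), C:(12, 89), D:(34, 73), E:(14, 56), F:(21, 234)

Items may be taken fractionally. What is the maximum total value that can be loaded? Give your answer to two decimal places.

506.08

Sort by value per unit weight and fill in that order.
Ratios (sorted): A 11.67, F 11.14, C 7.42, B 5.38, E 4.00, D 2.15
take A (6 @ 70); take F (21 @ 234); take C (12 @ 89); take 21/39 of B → 113.08. Capacity used 60/60.
Total value = 506.08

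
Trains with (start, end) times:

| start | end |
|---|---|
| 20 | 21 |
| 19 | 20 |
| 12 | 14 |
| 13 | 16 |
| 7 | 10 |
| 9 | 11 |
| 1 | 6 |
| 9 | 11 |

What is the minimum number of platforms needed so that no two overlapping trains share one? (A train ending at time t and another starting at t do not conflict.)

The answer is the maximum number of intervals overlapping at any instant.
starts: [1, 7, 9, 9, 12, 13, 19, 20]
ends:   [6, 10, 11, 11, 14, 16, 20, 21]
s1→1 e6→0 s7→1 s9→2 s9→3  — peak 3.

3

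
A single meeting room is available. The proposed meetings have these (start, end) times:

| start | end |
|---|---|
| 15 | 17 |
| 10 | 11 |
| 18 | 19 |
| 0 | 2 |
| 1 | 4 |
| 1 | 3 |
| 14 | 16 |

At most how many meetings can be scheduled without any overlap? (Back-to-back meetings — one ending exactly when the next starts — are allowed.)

4

By end time: (0,2), (1,3), (1,4), (10,11), (14,16), (15,17), (18,19).
Pick (0,2); next start ≥ 2 → (10,11); next start ≥ 11 → (14,16); next start ≥ 16 → (18,19).
Selected 4 meetings.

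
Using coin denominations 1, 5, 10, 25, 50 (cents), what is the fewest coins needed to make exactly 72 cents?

5

72 = 1×50 + 2×10 + 2×1
Total coins = 1 + 2 + 2 = 5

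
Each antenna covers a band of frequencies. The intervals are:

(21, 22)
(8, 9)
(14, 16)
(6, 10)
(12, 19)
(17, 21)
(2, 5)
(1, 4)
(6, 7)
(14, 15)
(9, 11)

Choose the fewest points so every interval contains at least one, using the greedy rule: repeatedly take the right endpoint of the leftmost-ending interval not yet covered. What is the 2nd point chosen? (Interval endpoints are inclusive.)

7

Sorted: [1,4] [2,5] [6,7] [8,9] [6,10] [9,11] [14,15] [14,16] [12,19] [17,21] [21,22]
{[1,4],[2,5]} hit by 4; {[6,7]} hit by 7; {[8,9],[6,10],[9,11]} hit by 9; {[14,15],[14,16],[12,19]} hit by 15; {[17,21],[21,22]} hit by 21.
Points: 4, 7, 9, 15, 21 (5 total).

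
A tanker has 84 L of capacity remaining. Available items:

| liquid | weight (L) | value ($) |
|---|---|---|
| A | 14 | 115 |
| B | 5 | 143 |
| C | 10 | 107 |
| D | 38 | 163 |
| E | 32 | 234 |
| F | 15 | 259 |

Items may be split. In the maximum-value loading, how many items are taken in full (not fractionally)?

Order: B (143/5=28.60) > F (259/15=17.27) > C (107/10=10.70) > A (115/14=8.21) > E (234/32=7.31) > D (163/38=4.29)
Fill: take B (5 @ 143) → take F (15 @ 259) → take C (10 @ 107) → take A (14 @ 115) → take E (32 @ 234) → take 8/38 of D → 34.32; 84/84 used.
5 item(s) taken whole; one partial (take 8/38 of D).

5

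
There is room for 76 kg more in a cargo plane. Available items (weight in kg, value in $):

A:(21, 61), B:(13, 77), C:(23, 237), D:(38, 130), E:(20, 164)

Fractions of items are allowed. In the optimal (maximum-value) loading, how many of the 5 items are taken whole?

3

Sort by value per unit weight and fill in that order.
Ratios (sorted): C 10.30, E 8.20, B 5.92, D 3.42, A 2.90
take C (23 @ 237); take E (20 @ 164); take B (13 @ 77); take 20/38 of D → 68.42. Capacity used 76/76.
3 item(s) taken whole; one partial (take 20/38 of D).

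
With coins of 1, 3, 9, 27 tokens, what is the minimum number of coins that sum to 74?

74 = 2×27 + 2×9 + 2×1
Total coins = 2 + 2 + 2 = 6

6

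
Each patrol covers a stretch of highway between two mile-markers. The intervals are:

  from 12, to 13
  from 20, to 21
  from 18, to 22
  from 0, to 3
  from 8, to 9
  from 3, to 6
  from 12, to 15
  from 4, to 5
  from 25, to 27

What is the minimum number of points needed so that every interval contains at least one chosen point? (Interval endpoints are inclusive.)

6

Sorted: [0,3] [4,5] [3,6] [8,9] [12,13] [12,15] [20,21] [18,22] [25,27]
{[0,3]} hit by 3; {[4,5],[3,6]} hit by 5; {[8,9]} hit by 9; {[12,13],[12,15]} hit by 13; {[20,21],[18,22]} hit by 21; {[25,27]} hit by 27.
Points: 3, 5, 9, 13, 21, 27 (6 total).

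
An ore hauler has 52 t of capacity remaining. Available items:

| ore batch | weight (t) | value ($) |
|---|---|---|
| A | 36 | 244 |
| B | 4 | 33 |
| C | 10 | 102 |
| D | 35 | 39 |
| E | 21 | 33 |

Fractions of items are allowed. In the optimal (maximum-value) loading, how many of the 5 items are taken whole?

Greedy by value/weight ratio, highest first.
Order: C (102/10=10.20) > B (33/4=8.25) > A (244/36=6.78) > E (33/21=1.57) > D (39/35=1.11)
Fill: take C (10 @ 102) → take B (4 @ 33) → take A (36 @ 244) → take 2/21 of E → 3.14; 52/52 used.
3 item(s) taken whole; one partial (take 2/21 of E).

3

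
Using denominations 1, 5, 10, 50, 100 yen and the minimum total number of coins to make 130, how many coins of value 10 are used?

3

Use the largest denomination that fits, subtract, and repeat.
130 = 1×100 + 3×10
Count of 10: 3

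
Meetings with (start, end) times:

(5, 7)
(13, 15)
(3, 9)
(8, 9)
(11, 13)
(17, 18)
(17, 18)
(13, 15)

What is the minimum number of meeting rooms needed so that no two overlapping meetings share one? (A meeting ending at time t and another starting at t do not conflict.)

Count concurrent intervals with a sweep; the peak is the room count.
starts: [3, 5, 8, 11, 13, 13, 17, 17]
ends:   [7, 9, 9, 13, 15, 15, 18, 18]
s3→1 s5→2  — peak 2.

2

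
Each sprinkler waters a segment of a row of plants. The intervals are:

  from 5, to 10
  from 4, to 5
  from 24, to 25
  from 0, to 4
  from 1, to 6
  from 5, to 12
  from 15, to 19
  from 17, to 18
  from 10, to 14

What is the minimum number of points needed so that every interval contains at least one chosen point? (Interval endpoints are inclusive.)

4

Process intervals by earliest right end; each time one isn't hit yet, stab at its right endpoint.
Sorted: [0,4] [4,5] [1,6] [5,10] [5,12] [10,14] [17,18] [15,19] [24,25]
{[0,4],[4,5],[1,6]} hit by 4; {[5,10],[5,12],[10,14]} hit by 10; {[17,18],[15,19]} hit by 18; {[24,25]} hit by 25.
Points: 4, 10, 18, 25 (4 total).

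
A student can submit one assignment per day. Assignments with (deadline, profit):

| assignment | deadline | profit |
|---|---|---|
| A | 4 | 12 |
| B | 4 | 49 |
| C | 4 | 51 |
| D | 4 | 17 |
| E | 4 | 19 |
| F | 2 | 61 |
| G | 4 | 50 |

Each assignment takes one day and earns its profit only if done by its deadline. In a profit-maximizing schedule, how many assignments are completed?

Take jobs in profit order; each goes to the latest open slot no later than its deadline.
By profit: F(d2,61), C(d4,51), G(d4,50), B(d4,49), E(d4,19), D(d4,17), A(d4,12)
F→slot 2; C→slot 4; G→slot 3; B→slot 1; E skipped; D skipped; A skipped.
4 of 7 scheduled.

4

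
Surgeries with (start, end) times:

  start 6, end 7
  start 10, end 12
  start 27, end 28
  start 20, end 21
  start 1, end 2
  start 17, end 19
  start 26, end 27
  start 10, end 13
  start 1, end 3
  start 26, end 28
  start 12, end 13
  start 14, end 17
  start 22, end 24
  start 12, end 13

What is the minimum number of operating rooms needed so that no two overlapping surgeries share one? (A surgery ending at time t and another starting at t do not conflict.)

The answer is the maximum number of intervals overlapping at any instant.
starts: [1, 1, 6, 10, 10, 12, 12, 14, 17, 20, 22, 26, 26, 27]
ends:   [2, 3, 7, 12, 13, 13, 13, 17, 19, 21, 24, 27, 28, 28]
s1→1 s1→2 e2→1 e3→0 s6→1 e7→0 s10→1 s10→2 e12→1 s12→2 s12→3  — peak 3.

3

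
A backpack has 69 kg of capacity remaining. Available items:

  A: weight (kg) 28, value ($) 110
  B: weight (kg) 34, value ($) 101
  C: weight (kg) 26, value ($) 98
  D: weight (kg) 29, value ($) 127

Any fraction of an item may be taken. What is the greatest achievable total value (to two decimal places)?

Ratios (sorted): D 4.38, A 3.93, C 3.77, B 2.97
take D (29 @ 127); take A (28 @ 110); take 12/26 of C → 45.23. Capacity used 69/69.
Total value = 282.23

282.23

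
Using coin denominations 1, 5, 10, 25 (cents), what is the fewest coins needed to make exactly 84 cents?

84 = 3×25 + 1×5 + 4×1
Total coins = 3 + 1 + 4 = 8

8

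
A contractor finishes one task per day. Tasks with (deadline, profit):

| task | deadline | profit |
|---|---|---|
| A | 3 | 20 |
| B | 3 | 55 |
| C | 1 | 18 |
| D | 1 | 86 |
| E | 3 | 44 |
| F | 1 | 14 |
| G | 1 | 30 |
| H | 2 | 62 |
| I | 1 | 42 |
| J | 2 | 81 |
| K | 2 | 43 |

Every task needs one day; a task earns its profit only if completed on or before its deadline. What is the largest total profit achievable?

Take jobs in profit order; each goes to the latest open slot no later than its deadline.
Profit order: D=86 J=81 H=62 B=55 E=44 K=43 I=42 G=30 A=20 C=18 F=14
Assign: D→slot 1, J→slot 2, H skipped, B→slot 3, E skipped, K skipped, I skipped, G skipped, A skipped, C skipped, F skipped.
Slots: [1:D] [2:J] [3:B]
Profit = 86 + 81 + 55 = 222

222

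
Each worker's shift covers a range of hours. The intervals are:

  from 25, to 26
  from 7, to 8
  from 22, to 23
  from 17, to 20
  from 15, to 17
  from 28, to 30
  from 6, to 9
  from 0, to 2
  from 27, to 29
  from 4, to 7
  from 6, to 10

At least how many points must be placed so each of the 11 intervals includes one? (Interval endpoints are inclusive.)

Sort by right endpoint; whenever an interval is uncovered, place a point at its right end.
By right end: [0,2]  [4,7]  [7,8]  [6,9]  [6,10]  [15,17]  [17,20]  [22,23]  [25,26]  [27,29]  [28,30]
[0,2] uncovered → point at 2; [4,7] uncovered → point at 7; [15,17] uncovered → point at 17; [22,23] uncovered → point at 23; [25,26] uncovered → point at 26; [27,29] uncovered → point at 29.
Points: 2, 7, 17, 23, 26, 29 (6 total).

6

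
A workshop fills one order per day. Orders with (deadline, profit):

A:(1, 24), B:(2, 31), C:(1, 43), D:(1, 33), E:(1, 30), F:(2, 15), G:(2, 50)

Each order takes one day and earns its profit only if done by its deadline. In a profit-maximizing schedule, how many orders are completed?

2

By profit: G(d2,50), C(d1,43), D(d1,33), B(d2,31), E(d1,30), A(d1,24), F(d2,15)
G→slot 2; C→slot 1; D skipped; B skipped; E skipped; A skipped; F skipped.
2 of 7 scheduled.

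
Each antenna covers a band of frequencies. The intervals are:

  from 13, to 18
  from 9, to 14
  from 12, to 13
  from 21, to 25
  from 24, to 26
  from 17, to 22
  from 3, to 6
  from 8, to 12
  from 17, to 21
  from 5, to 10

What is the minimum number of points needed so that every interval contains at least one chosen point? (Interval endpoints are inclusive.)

Process intervals by earliest right end; each time one isn't hit yet, stab at its right endpoint.
By right end: [3,6]  [5,10]  [8,12]  [12,13]  [9,14]  [13,18]  [17,21]  [17,22]  [21,25]  [24,26]
[3,6] uncovered → point at 6; [8,12] uncovered → point at 12; [13,18] uncovered → point at 18; [21,25] uncovered → point at 25.
Points: 6, 12, 18, 25 (4 total).

4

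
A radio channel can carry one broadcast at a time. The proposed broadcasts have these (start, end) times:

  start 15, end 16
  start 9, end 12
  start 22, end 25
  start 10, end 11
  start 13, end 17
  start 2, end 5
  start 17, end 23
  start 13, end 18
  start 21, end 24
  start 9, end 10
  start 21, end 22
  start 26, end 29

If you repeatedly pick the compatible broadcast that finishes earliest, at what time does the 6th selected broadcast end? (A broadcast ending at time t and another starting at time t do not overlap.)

25

Sorted by end: (2,5)  (9,10)  (10,11)  (9,12)  (15,16)  (13,17)  (13,18)  (21,22)  (17,23)  (21,24)  (22,25)  (26,29)
take (2,5); take (9,10); take (10,11); skip (9,12); take (15,16); skip (13,18); take (21,22); skip (17,23); take (22,25); take (26,29).
Selected: (2,5) (9,10) (10,11) (15,16) (21,22) (22,25) (26,29)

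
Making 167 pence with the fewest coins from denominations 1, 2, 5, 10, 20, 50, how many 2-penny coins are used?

1

167 = 3×50 + 1×10 + 1×5 + 1×2
Count of 2: 1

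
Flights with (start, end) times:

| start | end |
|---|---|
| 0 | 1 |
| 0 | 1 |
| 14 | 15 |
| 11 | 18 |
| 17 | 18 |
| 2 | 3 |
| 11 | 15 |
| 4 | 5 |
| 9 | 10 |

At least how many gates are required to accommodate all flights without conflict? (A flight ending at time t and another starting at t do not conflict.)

The answer is the maximum number of intervals overlapping at any instant.
Events (time:±→running): 0:+→1 0:+→2 1:-→1 1:-→0 2:+→1 3:-→0 4:+→1 5:-→0 9:+→1 10:-→0 11:+→1 11:+→2 14:+→3 … peak 3.

3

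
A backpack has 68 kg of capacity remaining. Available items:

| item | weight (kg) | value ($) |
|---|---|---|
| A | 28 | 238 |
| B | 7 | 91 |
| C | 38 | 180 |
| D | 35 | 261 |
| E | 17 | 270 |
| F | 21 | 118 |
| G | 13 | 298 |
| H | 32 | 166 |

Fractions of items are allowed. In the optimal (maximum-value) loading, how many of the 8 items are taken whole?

Greedy by value/weight ratio, highest first.
Order: G (298/13=22.92) > E (270/17=15.88) > B (91/7=13.00) > A (238/28=8.50) > D (261/35=7.46) > F (118/21=5.62) > H (166/32=5.19) > C (180/38=4.74)
Fill: take G (13 @ 298) → take E (17 @ 270) → take B (7 @ 91) → take A (28 @ 238) → take 3/35 of D → 22.37; 68/68 used.
4 item(s) taken whole; one partial (take 3/35 of D).

4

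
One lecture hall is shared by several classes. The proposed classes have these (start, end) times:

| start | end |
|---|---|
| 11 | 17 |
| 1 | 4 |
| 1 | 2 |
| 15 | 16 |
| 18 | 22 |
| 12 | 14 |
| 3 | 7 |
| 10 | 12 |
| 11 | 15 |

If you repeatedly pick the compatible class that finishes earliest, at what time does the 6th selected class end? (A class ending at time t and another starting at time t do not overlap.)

Greedy by earliest finish: after sorting by end time, pick each interval compatible with the last pick.
Sorted by end: (1,2)  (1,4)  (3,7)  (10,12)  (12,14)  (11,15)  (15,16)  (11,17)  (18,22)
take (1,2); skip (1,4); take (3,7); take (10,12); take (12,14); skip (11,15); take (15,16); skip (11,17); take (18,22).
Selected: (1,2) (3,7) (10,12) (12,14) (15,16) (18,22)

22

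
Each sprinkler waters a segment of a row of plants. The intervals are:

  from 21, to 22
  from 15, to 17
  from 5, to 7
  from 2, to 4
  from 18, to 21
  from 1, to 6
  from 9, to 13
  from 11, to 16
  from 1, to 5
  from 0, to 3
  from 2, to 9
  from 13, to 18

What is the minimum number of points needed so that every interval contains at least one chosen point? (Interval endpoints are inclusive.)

By right end: [0,3]  [2,4]  [1,5]  [1,6]  [5,7]  [2,9]  [9,13]  [11,16]  [15,17]  [13,18]  [18,21]  [21,22]
[0,3] uncovered → point at 3; [5,7] uncovered → point at 7; [9,13] uncovered → point at 13; [15,17] uncovered → point at 17; [18,21] uncovered → point at 21.
Points: 3, 7, 13, 17, 21 (5 total).

5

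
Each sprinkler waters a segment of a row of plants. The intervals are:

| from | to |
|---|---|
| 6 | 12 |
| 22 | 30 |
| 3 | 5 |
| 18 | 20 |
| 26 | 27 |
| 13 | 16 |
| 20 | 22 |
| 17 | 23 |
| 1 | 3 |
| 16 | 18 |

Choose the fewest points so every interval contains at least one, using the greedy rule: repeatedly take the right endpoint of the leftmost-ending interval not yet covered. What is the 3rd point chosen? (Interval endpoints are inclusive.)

Process intervals by earliest right end; each time one isn't hit yet, stab at its right endpoint.
By right end: [1,3]  [3,5]  [6,12]  [13,16]  [16,18]  [18,20]  [20,22]  [17,23]  [26,27]  [22,30]
[1,3] uncovered → point at 3; [6,12] uncovered → point at 12; [13,16] uncovered → point at 16; [18,20] uncovered → point at 20; [26,27] uncovered → point at 27.
Points: 3, 12, 16, 20, 27 (5 total).

16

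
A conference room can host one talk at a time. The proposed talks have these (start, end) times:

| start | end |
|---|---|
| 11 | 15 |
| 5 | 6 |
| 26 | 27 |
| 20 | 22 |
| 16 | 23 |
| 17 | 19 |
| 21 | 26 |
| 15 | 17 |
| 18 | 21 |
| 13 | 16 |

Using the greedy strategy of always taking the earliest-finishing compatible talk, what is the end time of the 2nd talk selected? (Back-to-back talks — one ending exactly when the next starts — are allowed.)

15

Sort by end time and greedily take each interval whose start is ≥ the last chosen end.
By end time: (5,6), (11,15), (13,16), (15,17), (17,19), (18,21), (20,22), (16,23), (21,26), (26,27).
Pick (5,6); next start ≥ 6 → (11,15); next start ≥ 15 → (15,17); next start ≥ 17 → (17,19); next start ≥ 19 → (20,22); next start ≥ 22 → (26,27).
Selected: (5,6) (11,15) (15,17) (17,19) (20,22) (26,27)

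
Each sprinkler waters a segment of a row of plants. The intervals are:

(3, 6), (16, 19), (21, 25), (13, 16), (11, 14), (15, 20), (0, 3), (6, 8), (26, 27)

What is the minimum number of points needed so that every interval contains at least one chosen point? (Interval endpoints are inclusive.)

Process intervals by earliest right end; each time one isn't hit yet, stab at its right endpoint.
Sorted: [0,3] [3,6] [6,8] [11,14] [13,16] [16,19] [15,20] [21,25] [26,27]
{[0,3],[3,6]} hit by 3; {[6,8]} hit by 8; {[11,14],[13,16]} hit by 14; {[16,19],[15,20]} hit by 19; {[21,25]} hit by 25; {[26,27]} hit by 27.
Points: 3, 8, 14, 19, 25, 27 (6 total).

6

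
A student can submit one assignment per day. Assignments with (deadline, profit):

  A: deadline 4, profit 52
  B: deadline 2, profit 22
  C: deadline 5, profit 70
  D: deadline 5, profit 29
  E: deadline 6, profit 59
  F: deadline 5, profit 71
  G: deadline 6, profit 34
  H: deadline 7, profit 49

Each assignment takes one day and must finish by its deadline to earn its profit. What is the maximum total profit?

Take jobs in profit order; each goes to the latest open slot no later than its deadline.
By profit: F(d5,71), C(d5,70), E(d6,59), A(d4,52), H(d7,49), G(d6,34), D(d5,29), B(d2,22)
F→slot 5; C→slot 4; E→slot 6; A→slot 3; H→slot 7; G→slot 2; D→slot 1; B skipped.
Profit = 29 + 34 + 52 + 70 + 71 + 59 + 49 = 364

364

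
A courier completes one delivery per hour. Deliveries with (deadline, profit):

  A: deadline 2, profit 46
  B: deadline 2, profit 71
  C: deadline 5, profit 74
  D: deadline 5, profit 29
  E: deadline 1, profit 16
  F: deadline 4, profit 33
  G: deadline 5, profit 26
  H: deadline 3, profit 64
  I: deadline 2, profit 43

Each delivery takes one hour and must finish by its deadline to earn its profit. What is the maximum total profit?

288

Profit order: C=74 B=71 H=64 A=46 I=43 F=33 D=29 G=26 E=16
Assign: C→slot 5, B→slot 2, H→slot 3, A→slot 1, I skipped, F→slot 4, D skipped, G skipped, E skipped.
Slots: [1:A] [2:B] [3:H] [4:F] [5:C]
Profit = 46 + 71 + 64 + 33 + 74 = 288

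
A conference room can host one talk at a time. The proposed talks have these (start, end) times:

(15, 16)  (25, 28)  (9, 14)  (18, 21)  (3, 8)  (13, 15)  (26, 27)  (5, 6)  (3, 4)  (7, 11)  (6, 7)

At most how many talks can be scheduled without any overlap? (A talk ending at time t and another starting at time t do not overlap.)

8

Sorted by end: (3,4)  (5,6)  (6,7)  (3,8)  (7,11)  (9,14)  (13,15)  (15,16)  (18,21)  (26,27)  (25,28)
take (3,4); take (5,6); take (6,7); skip (3,8); take (7,11); skip (9,14); take (13,15); take (15,16); take (18,21); take (26,27); skip (25,28).
Selected 8 talks.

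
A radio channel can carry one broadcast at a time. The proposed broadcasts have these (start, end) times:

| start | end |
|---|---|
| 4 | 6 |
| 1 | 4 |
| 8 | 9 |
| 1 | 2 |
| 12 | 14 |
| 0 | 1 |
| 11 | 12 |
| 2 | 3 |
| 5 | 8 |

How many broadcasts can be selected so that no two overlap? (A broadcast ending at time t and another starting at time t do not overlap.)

7

Order by finish time; keep every interval that doesn't clash with the previous kept one.
By end time: (0,1), (1,2), (2,3), (1,4), (4,6), (5,8), (8,9), (11,12), (12,14).
Pick (0,1); next start ≥ 1 → (1,2); next start ≥ 2 → (2,3); next start ≥ 3 → (4,6); next start ≥ 6 → (8,9); next start ≥ 9 → (11,12); next start ≥ 12 → (12,14).
Selected 7 broadcasts.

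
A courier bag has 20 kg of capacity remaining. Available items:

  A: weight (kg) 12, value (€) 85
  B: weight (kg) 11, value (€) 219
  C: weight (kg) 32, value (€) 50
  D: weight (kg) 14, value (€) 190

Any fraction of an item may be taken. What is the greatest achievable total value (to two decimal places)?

Greedy by value/weight ratio, highest first.
Ratios (sorted): B 19.91, D 13.57, A 7.08, C 1.56
take B (11 @ 219); take 9/14 of D → 122.14. Capacity used 20/20.
Total value = 341.14

341.14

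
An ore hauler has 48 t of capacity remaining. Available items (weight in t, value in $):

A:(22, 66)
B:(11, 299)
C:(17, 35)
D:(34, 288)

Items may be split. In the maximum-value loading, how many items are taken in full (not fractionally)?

Order: B (299/11=27.18) > D (288/34=8.47) > A (66/22=3.00) > C (35/17=2.06)
Fill: take B (11 @ 299) → take D (34 @ 288) → take 3/22 of A → 9.00; 48/48 used.
2 item(s) taken whole; one partial (take 3/22 of A).

2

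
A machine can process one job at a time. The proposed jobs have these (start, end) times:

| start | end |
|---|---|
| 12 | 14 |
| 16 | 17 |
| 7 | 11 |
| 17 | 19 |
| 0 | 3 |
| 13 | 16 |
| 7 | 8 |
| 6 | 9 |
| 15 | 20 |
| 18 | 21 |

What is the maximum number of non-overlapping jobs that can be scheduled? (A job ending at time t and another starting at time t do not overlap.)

5

Order by finish time; keep every interval that doesn't clash with the previous kept one.
By end time: (0,3), (7,8), (6,9), (7,11), (12,14), (13,16), (16,17), (17,19), (15,20), (18,21).
Pick (0,3); next start ≥ 3 → (7,8); next start ≥ 8 → (12,14); next start ≥ 14 → (16,17); next start ≥ 17 → (17,19).
Selected 5 jobs.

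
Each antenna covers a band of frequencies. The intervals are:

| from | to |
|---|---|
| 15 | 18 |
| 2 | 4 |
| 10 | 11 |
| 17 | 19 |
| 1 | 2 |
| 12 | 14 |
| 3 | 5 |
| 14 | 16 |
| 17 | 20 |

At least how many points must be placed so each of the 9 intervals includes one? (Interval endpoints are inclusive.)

5

Process intervals by earliest right end; each time one isn't hit yet, stab at its right endpoint.
By right end: [1,2]  [2,4]  [3,5]  [10,11]  [12,14]  [14,16]  [15,18]  [17,19]  [17,20]
[1,2] uncovered → point at 2; [3,5] uncovered → point at 5; [10,11] uncovered → point at 11; [12,14] uncovered → point at 14; [15,18] uncovered → point at 18.
Points: 2, 5, 11, 14, 18 (5 total).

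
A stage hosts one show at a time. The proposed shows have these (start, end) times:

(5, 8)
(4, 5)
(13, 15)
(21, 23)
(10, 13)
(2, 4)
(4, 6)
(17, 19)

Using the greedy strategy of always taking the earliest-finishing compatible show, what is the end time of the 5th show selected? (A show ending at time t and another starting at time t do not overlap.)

15

Greedy by earliest finish: after sorting by end time, pick each interval compatible with the last pick.
By end time: (2,4), (4,5), (4,6), (5,8), (10,13), (13,15), (17,19), (21,23).
Pick (2,4); next start ≥ 4 → (4,5); next start ≥ 5 → (5,8); next start ≥ 8 → (10,13); next start ≥ 13 → (13,15); next start ≥ 15 → (17,19); next start ≥ 19 → (21,23).
Selected: (2,4) (4,5) (5,8) (10,13) (13,15) (17,19) (21,23)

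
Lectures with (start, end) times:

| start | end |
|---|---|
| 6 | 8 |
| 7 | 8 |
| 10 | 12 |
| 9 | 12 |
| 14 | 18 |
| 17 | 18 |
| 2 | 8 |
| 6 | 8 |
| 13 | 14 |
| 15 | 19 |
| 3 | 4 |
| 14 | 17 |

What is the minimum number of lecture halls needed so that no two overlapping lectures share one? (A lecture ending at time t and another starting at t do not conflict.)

4

starts: [2, 3, 6, 6, 7, 9, 10, 13, 14, 14, 15, 17]
ends:   [4, 8, 8, 8, 8, 12, 12, 14, 17, 18, 18, 19]
s2→1 s3→2 e4→1 s6→2 s6→3 s7→4  — peak 4.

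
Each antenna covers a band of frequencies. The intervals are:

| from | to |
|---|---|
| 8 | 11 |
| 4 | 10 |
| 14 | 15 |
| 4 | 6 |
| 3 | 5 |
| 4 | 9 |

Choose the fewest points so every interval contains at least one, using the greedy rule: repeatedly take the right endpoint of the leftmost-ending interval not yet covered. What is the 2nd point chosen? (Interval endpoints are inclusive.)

Process intervals by earliest right end; each time one isn't hit yet, stab at its right endpoint.
Sorted: [3,5] [4,6] [4,9] [4,10] [8,11] [14,15]
{[3,5],[4,6],[4,9],[4,10]} hit by 5; {[8,11]} hit by 11; {[14,15]} hit by 15.
Points: 5, 11, 15 (3 total).

11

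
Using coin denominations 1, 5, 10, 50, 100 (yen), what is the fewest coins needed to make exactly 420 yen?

6

420 = 4×100 + 2×10
Total coins = 4 + 2 = 6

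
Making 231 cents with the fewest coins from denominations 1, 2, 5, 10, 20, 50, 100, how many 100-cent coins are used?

2

231 − 2×100→31 − 1×20→11 − 1×10→1 − 1×1→0
Count of 100: 2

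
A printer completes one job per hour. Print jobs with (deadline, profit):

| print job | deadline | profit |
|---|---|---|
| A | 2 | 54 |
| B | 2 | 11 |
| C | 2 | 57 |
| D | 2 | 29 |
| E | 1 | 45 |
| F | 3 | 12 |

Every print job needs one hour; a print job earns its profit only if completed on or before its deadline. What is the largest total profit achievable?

123

By profit: C(d2,57), A(d2,54), E(d1,45), D(d2,29), F(d3,12), B(d2,11)
C→slot 2; A→slot 1; E skipped; D skipped; F→slot 3; B skipped.
Profit = 54 + 57 + 12 = 123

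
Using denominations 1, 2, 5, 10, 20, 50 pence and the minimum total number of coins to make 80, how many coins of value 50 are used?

Greedy: take as many of the largest coin as possible, then repeat with the remainder.
80 − 1×50→30 − 1×20→10 − 1×10→0
Count of 50: 1

1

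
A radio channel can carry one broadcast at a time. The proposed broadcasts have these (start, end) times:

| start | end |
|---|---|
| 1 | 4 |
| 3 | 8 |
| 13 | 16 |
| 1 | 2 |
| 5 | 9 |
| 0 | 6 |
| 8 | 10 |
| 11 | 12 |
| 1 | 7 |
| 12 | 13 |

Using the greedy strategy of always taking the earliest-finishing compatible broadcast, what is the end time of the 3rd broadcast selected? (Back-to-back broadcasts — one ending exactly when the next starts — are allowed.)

10

Order by finish time; keep every interval that doesn't clash with the previous kept one.
By end time: (1,2), (1,4), (0,6), (1,7), (3,8), (5,9), (8,10), (11,12), (12,13), (13,16).
Pick (1,2); next start ≥ 2 → (3,8); next start ≥ 8 → (8,10); next start ≥ 10 → (11,12); next start ≥ 12 → (12,13); next start ≥ 13 → (13,16).
Selected: (1,2) (3,8) (8,10) (11,12) (12,13) (13,16)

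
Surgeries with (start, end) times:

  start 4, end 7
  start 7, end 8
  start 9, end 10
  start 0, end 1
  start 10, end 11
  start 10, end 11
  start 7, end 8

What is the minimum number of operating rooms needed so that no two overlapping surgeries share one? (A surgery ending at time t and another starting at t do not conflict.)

2

Events (time:±→running): 0:+→1 1:-→0 4:+→1 7:-→0 7:+→1 7:+→2 … peak 2.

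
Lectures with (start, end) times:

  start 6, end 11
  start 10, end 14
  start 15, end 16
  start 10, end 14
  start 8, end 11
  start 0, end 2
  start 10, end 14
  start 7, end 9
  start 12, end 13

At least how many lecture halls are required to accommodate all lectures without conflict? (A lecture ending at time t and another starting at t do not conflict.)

Events (time:±→running): 0:+→1 2:-→0 6:+→1 7:+→2 8:+→3 9:-→2 10:+→3 10:+→4 10:+→5 … peak 5.

5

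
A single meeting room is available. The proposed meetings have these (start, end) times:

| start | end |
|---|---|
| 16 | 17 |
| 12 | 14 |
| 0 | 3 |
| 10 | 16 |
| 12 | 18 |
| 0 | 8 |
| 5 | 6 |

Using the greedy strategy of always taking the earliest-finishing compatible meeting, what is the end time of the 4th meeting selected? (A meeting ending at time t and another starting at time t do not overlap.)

Order by finish time; keep every interval that doesn't clash with the previous kept one.
By end time: (0,3), (5,6), (0,8), (12,14), (10,16), (16,17), (12,18).
Pick (0,3); next start ≥ 3 → (5,6); next start ≥ 6 → (12,14); next start ≥ 14 → (16,17).
Selected: (0,3) (5,6) (12,14) (16,17)

17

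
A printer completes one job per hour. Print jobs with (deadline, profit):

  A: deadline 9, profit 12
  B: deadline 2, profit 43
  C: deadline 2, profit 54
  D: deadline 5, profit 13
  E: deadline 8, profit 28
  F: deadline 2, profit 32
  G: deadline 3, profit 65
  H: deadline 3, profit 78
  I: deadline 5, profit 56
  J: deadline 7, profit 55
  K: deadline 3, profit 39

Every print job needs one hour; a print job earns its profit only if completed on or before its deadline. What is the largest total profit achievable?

Profit order: H=78 G=65 I=56 J=55 C=54 B=43 K=39 F=32 E=28 D=13 A=12
Assign: H→slot 3, G→slot 2, I→slot 5, J→slot 7, C→slot 1, B skipped, K skipped, F skipped, E→slot 8, D→slot 4, A→slot 9.
Slots: [1:C] [2:G] [3:H] [4:D] [5:I] [7:J] [8:E] [9:A]
Profit = 54 + 65 + 78 + 13 + 56 + 55 + 28 + 12 = 361

361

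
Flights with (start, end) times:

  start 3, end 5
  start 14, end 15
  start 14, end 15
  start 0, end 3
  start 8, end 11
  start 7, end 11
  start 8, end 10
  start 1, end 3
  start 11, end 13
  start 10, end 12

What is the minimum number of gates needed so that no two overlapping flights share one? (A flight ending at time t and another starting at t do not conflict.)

3

The answer is the maximum number of intervals overlapping at any instant.
Events (time:±→running): 0:+→1 1:+→2 3:-→1 3:-→0 3:+→1 5:-→0 7:+→1 8:+→2 8:+→3 … peak 3.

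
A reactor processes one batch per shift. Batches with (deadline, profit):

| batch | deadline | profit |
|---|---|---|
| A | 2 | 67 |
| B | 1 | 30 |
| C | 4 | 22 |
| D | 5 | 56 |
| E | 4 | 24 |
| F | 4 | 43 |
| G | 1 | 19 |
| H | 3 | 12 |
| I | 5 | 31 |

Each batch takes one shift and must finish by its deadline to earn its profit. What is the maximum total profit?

Take jobs in profit order; each goes to the latest open slot no later than its deadline.
Profit order: A=67 D=56 F=43 I=31 B=30 E=24 C=22 G=19 H=12
Assign: A→slot 2, D→slot 5, F→slot 4, I→slot 3, B→slot 1, E skipped, C skipped, G skipped, H skipped.
Slots: [1:B] [2:A] [3:I] [4:F] [5:D]
Profit = 30 + 67 + 31 + 43 + 56 = 227

227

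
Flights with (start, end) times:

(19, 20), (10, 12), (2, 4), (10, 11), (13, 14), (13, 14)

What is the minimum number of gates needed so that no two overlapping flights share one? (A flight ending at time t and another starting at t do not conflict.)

2

The answer is the maximum number of intervals overlapping at any instant.
starts: [2, 10, 10, 13, 13, 19]
ends:   [4, 11, 12, 14, 14, 20]
s2→1 e4→0 s10→1 s10→2  — peak 2.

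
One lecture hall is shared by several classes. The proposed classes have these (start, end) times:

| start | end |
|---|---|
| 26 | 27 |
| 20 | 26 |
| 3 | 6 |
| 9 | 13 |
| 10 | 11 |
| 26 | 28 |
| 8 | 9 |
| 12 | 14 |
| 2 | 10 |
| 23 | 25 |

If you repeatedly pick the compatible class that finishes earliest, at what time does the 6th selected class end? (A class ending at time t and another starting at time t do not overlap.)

27

Greedy by earliest finish: after sorting by end time, pick each interval compatible with the last pick.
Sorted by end: (3,6)  (8,9)  (2,10)  (10,11)  (9,13)  (12,14)  (23,25)  (20,26)  (26,27)  (26,28)
take (3,6); take (8,9); take (10,11); take (12,14); take (23,25); skip (20,26); take (26,27).
Selected: (3,6) (8,9) (10,11) (12,14) (23,25) (26,27)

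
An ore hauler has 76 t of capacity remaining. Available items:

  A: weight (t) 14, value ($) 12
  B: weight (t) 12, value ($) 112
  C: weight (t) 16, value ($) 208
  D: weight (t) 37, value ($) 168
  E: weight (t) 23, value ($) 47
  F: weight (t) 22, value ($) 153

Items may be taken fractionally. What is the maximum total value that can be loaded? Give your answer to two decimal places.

Order: C (208/16=13.00) > B (112/12=9.33) > F (153/22=6.95) > D (168/37=4.54) > E (47/23=2.04) > A (12/14=0.86)
Fill: take C (16 @ 208) → take B (12 @ 112) → take F (22 @ 153) → take 26/37 of D → 118.05; 76/76 used.
Total value = 591.05

591.05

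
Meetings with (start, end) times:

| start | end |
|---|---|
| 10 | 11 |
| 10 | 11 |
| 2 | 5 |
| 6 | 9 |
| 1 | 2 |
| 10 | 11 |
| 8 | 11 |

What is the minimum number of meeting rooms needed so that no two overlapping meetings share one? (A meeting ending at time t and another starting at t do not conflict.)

4

starts: [1, 2, 6, 8, 10, 10, 10]
ends:   [2, 5, 9, 11, 11, 11, 11]
s1→1 e2→0 s2→1 e5→0 s6→1 s8→2 e9→1 s10→2 s10→3 s10→4  — peak 4.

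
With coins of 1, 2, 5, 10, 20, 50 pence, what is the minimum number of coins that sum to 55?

2

55 = 1×50 + 1×5
Total coins = 1 + 1 = 2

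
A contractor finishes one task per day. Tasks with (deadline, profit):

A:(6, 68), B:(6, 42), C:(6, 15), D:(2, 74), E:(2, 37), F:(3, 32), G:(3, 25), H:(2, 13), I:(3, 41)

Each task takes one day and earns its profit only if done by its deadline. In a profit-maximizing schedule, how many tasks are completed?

Profit order: D=74 A=68 B=42 I=41 E=37 F=32 G=25 C=15 H=13
Assign: D→slot 2, A→slot 6, B→slot 5, I→slot 3, E→slot 1, F skipped, G skipped, C→slot 4, H skipped.
Slots: [1:E] [2:D] [3:I] [4:C] [5:B] [6:A]
6 of 9 scheduled.

6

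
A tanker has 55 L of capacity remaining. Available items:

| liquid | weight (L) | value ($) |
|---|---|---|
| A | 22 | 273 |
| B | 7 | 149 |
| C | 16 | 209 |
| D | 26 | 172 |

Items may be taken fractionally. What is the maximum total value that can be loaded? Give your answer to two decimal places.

Sort by value per unit weight and fill in that order.
Order: B (149/7=21.29) > C (209/16=13.06) > A (273/22=12.41) > D (172/26=6.62)
Fill: take B (7 @ 149) → take C (16 @ 209) → take A (22 @ 273) → take 10/26 of D → 66.15; 55/55 used.
Total value = 697.15

697.15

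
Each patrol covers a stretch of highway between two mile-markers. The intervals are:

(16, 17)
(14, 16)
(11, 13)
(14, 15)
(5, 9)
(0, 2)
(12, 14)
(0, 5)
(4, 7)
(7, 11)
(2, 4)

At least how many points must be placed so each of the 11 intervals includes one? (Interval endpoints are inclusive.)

5

Sorted: [0,2] [2,4] [0,5] [4,7] [5,9] [7,11] [11,13] [12,14] [14,15] [14,16] [16,17]
{[0,2],[2,4],[0,5]} hit by 2; {[4,7],[5,9],[7,11]} hit by 7; {[11,13],[12,14]} hit by 13; {[14,15],[14,16]} hit by 15; {[16,17]} hit by 17.
Points: 2, 7, 13, 15, 17 (5 total).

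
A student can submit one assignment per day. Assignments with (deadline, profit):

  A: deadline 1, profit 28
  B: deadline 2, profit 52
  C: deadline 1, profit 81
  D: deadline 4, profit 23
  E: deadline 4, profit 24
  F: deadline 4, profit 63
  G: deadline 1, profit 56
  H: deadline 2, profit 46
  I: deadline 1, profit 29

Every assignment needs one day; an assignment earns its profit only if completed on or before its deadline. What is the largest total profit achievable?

Sort by profit descending; place each in the latest free slot ≤ its deadline.
Profit order: C=81 F=63 G=56 B=52 H=46 I=29 A=28 E=24 D=23
Assign: C→slot 1, F→slot 4, G skipped, B→slot 2, H skipped, I skipped, A skipped, E→slot 3, D skipped.
Slots: [1:C] [2:B] [3:E] [4:F]
Profit = 81 + 52 + 24 + 63 = 220

220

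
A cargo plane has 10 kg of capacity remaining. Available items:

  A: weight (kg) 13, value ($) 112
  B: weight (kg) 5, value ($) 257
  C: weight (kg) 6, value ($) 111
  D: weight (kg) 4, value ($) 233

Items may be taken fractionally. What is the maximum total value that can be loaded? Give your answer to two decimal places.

508.50

Ratios (sorted): D 58.25, B 51.40, C 18.50, A 8.62
take D (4 @ 233); take B (5 @ 257); take 1/6 of C → 18.50. Capacity used 10/10.
Total value = 508.50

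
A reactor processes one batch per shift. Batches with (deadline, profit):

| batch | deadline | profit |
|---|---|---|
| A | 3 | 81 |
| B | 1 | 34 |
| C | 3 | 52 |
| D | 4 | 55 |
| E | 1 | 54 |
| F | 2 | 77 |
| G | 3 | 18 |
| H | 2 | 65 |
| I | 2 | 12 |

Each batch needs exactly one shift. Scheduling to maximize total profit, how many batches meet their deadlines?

Sort by profit descending; place each in the latest free slot ≤ its deadline.
By profit: A(d3,81), F(d2,77), H(d2,65), D(d4,55), E(d1,54), C(d3,52), B(d1,34), G(d3,18), I(d2,12)
A→slot 3; F→slot 2; H→slot 1; D→slot 4; E skipped; C skipped; B skipped; G skipped; I skipped.
4 of 9 scheduled.

4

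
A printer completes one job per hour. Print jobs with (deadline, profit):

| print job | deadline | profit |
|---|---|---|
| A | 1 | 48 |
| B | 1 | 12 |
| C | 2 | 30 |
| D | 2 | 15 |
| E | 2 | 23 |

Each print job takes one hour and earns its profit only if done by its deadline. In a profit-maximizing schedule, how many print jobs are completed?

By profit: A(d1,48), C(d2,30), E(d2,23), D(d2,15), B(d1,12)
A→slot 1; C→slot 2; E skipped; D skipped; B skipped.
2 of 5 scheduled.

2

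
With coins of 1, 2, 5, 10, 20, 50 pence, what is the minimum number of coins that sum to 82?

4

82 = 1×50 + 1×20 + 1×10 + 1×2
Total coins = 1 + 1 + 1 + 1 = 4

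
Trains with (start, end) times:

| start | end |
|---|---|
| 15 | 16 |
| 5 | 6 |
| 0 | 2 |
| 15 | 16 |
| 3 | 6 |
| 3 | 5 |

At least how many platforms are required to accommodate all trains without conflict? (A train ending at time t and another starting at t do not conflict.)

Count concurrent intervals with a sweep; the peak is the room count.
Events (time:±→running): 0:+→1 2:-→0 3:+→1 3:+→2 … peak 2.

2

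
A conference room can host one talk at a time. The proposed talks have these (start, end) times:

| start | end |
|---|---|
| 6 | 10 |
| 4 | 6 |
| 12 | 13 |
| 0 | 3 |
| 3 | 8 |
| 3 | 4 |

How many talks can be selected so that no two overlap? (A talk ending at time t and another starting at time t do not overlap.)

By end time: (0,3), (3,4), (4,6), (3,8), (6,10), (12,13).
Pick (0,3); next start ≥ 3 → (3,4); next start ≥ 4 → (4,6); next start ≥ 6 → (6,10); next start ≥ 10 → (12,13).
Selected 5 talks.

5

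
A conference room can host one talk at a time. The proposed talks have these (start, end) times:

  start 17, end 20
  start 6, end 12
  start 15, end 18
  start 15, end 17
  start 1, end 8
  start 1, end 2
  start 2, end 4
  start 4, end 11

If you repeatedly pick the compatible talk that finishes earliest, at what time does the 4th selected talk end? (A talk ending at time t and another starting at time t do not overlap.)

17

Sorted by end: (1,2)  (2,4)  (1,8)  (4,11)  (6,12)  (15,17)  (15,18)  (17,20)
take (1,2); take (2,4); take (4,11); take (15,17); take (17,20).
Selected: (1,2) (2,4) (4,11) (15,17) (17,20)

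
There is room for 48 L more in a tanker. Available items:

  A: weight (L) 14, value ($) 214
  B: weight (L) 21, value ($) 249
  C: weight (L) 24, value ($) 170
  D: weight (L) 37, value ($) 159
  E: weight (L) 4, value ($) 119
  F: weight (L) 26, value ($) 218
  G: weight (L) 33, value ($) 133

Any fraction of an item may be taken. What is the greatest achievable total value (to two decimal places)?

657.46

Order: E (119/4=29.75) > A (214/14=15.29) > B (249/21=11.86) > F (218/26=8.38) > C (170/24=7.08) > D (159/37=4.30) > G (133/33=4.03)
Fill: take E (4 @ 119) → take A (14 @ 214) → take B (21 @ 249) → take 9/26 of F → 75.46; 48/48 used.
Total value = 657.46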